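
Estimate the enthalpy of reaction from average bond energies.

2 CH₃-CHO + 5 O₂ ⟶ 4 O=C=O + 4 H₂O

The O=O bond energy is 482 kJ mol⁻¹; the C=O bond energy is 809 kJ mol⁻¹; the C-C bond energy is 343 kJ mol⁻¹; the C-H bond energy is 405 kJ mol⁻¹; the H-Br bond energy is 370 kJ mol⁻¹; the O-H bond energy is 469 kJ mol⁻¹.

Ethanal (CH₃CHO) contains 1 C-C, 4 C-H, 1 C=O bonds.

Bonds broken (reactants):
  C-C: 2 × 343 = 686
  C-H: 8 × 405 = 3240
  C=O: 2 × 809 = 1618
  O=O: 5 × 482 = 2410
  Σ(broken) = 7954 kJ
Bonds formed (products):
  C=O: 8 × 809 = 6472
  O-H: 8 × 469 = 3752
  Σ(formed) = 10224 kJ
ΔH = Σ(broken) − Σ(formed) = 7954 − 10224 = −2270 kJ

ΔH ≈ −2270 kJ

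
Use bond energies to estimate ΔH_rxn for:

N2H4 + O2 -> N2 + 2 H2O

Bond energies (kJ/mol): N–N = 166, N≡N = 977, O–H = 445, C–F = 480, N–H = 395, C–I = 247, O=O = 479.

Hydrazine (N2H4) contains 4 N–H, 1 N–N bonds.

ΔH ≈ −532 kJ

Bonds broken (reactants):
  N–H: 4 × 395 = 1580
  N–N: 1 × 166 = 166
  O=O: 1 × 479 = 479
  Σ(broken) = 2225 kJ
Bonds formed (products):
  N≡N: 1 × 977 = 977
  O–H: 4 × 445 = 1780
  Σ(formed) = 2757 kJ
ΔH = Σ(broken) − Σ(formed) = 2225 − 2757 = −532 kJ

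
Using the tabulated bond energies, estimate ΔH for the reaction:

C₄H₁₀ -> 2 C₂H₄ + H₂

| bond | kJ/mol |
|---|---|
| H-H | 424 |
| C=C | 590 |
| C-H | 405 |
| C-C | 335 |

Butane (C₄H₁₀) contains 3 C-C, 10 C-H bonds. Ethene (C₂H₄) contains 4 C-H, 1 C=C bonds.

Bonds broken (reactants):
  C-C: 3 × 335 = 1005
  C-H: 10 × 405 = 4050
  Σ(broken) = 5055 kJ
Bonds formed (products):
  C-H: 8 × 405 = 3240
  C=C: 2 × 590 = 1180
  H-H: 1 × 424 = 424
  Σ(formed) = 4844 kJ
ΔH = Σ(broken) − Σ(formed) = 5055 − 4844 = +211 kJ

ΔH ≈ +211 kJ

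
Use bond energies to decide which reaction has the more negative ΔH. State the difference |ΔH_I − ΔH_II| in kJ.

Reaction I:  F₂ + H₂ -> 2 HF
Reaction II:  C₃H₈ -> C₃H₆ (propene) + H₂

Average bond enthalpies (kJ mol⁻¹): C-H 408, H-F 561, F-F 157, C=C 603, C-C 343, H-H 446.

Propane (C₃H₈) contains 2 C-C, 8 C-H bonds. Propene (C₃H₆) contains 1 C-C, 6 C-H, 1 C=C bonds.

Reaction I, by 629 kJ

Reaction I:
  Bonds broken (reactants):
    F-F: 1 × 157 = 157
    H-H: 1 × 446 = 446
    Σ(broken) = 603 kJ
  Bonds formed (products):
    H-F: 2 × 561 = 1122
    Σ(formed) = 1122 kJ
  ΔH_I = 603 − 1122 = −519 kJ
Reaction II:
  Bonds broken (reactants):
    C-C: 2 × 343 = 686
    C-H: 8 × 408 = 3264
    Σ(broken) = 3950 kJ
  Bonds formed (products):
    C-C: 1 × 343 = 343
    C-H: 6 × 408 = 2448
    C=C: 1 × 603 = 603
    H-H: 1 × 446 = 446
    Σ(formed) = 3840 kJ
  ΔH_II = 3950 − 3840 = +110 kJ
ΔH_I − ΔH_II = −629 kJ, so reaction I has the more negative ΔH; |ΔH_I − ΔH_II| = 629 kJ.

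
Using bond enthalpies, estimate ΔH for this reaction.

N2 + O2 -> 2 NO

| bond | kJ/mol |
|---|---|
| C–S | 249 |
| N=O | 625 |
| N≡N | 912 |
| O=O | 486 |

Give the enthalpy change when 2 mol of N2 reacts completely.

Bonds broken (reactants):
  N≡N: 1 × 912 = 912
  O=O: 1 × 486 = 486
  Σ(broken) = 1398 kJ
Bonds formed (products):
  N=O: 2 × 625 = 1250
  Σ(formed) = 1250 kJ
ΔH = Σ(broken) − Σ(formed) = 1398 − 1250 = +148 kJ
For 2× the reaction as written: 2 × (+148) = +296 kJ

ΔH = +296 kJ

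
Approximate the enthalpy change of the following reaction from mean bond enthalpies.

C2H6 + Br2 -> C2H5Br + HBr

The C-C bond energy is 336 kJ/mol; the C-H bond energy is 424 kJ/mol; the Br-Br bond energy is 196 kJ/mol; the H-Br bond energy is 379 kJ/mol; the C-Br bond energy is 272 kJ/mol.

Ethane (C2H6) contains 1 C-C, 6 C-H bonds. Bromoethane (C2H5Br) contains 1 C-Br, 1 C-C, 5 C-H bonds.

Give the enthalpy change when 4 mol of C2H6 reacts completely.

Bonds broken (reactants):
  Br-Br: 1 × 196 = 196
  C-C: 1 × 336 = 336
  C-H: 6 × 424 = 2544
  Σ(broken) = 3076 kJ
Bonds formed (products):
  C-Br: 1 × 272 = 272
  C-C: 1 × 336 = 336
  C-H: 5 × 424 = 2120
  H-Br: 1 × 379 = 379
  Σ(formed) = 3107 kJ
ΔH = Σ(broken) − Σ(formed) = 3076 − 3107 = −31 kJ
For 4× the reaction as written: 4 × (−31) = −124 kJ

ΔH = −124 kJ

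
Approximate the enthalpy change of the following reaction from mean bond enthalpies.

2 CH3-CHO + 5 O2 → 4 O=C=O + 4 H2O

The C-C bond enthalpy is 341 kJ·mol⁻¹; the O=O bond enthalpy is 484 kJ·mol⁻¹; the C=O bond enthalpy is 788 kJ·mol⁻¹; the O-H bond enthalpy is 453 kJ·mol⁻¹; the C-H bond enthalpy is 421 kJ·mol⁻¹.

Bonds broken (reactants):
  C-C: 2 × 341 = 682
  C-H: 8 × 421 = 3368
  C=O: 2 × 788 = 1576
  O=O: 5 × 484 = 2420
  Σ(broken) = 8046 kJ
Bonds formed (products):
  C=O: 8 × 788 = 6304
  O-H: 8 × 453 = 3624
  Σ(formed) = 9928 kJ
ΔH = Σ(broken) − Σ(formed) = 8046 − 9928 = −1882 kJ

ΔH ≈ −1882 kJ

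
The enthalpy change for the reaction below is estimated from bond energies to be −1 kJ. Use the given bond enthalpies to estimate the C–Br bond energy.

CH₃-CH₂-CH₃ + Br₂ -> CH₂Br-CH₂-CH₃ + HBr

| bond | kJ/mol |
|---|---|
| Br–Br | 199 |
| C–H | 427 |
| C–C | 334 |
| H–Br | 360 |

D(C–Br) ≈ 267 kJ/mol

Let D be the C–Br bond energy.
Σ(broken) = 1×199 + 2×334 + 8×427 = 4283
Σ(formed) = 1×D + 2×334 + 7×427 + 1×360 = 4017 + D
ΔH = Σ(broken) − Σ(formed) = (4283) − (4017 + D) = +266 − D
Setting this equal to −1 kJ gives D = 267 kJ/mol.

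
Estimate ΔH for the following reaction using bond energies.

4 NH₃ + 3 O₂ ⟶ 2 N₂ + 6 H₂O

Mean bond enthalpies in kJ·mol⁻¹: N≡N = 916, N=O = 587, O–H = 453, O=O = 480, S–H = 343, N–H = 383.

ΔH ≈ −1232 kJ

Bonds broken (reactants):
  N–H: 12 × 383 = 4596
  O=O: 3 × 480 = 1440
  Σ(broken) = 6036 kJ
Bonds formed (products):
  N≡N: 2 × 916 = 1832
  O–H: 12 × 453 = 5436
  Σ(formed) = 7268 kJ
ΔH = Σ(broken) − Σ(formed) = 6036 − 7268 = −1232 kJ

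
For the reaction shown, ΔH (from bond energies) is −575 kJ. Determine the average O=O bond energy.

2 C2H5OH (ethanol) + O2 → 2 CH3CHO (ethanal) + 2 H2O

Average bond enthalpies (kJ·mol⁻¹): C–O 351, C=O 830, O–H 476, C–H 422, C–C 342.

Let D be the O=O bond energy.
Σ(broken) = 2×342 + 10×422 + 2×351 + 2×476 + 1×D = 6558 + D
Σ(formed) = 2×342 + 8×422 + 2×830 + 4×476 = 7624
ΔH = Σ(broken) − Σ(formed) = (6558 + D) − (7624) = −1066 + D
Setting this equal to −575 kJ gives D = 491 kJ/mol.

D(O=O) ≈ 491 kJ/mol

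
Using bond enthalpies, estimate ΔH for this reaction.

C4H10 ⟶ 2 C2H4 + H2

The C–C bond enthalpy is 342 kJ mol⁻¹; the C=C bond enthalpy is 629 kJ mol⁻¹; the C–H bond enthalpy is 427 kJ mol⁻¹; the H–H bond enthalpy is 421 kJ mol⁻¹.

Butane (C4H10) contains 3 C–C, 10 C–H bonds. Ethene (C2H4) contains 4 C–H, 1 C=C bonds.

ΔH ≈ +201 kJ

Bonds broken (reactants):
  C–C: 3 × 342 = 1026
  C–H: 10 × 427 = 4270
  Σ(broken) = 5296 kJ
Bonds formed (products):
  C–H: 8 × 427 = 3416
  C=C: 2 × 629 = 1258
  H–H: 1 × 421 = 421
  Σ(formed) = 5095 kJ
ΔH = Σ(broken) − Σ(formed) = 5296 − 5095 = +201 kJ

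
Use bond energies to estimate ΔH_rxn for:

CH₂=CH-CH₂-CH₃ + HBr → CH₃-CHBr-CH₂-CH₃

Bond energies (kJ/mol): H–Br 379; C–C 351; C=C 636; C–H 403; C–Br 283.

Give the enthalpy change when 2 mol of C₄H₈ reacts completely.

Bonds broken (reactants):
  C–C: 2 × 351 = 702
  C–H: 8 × 403 = 3224
  C=C: 1 × 636 = 636
  H–Br: 1 × 379 = 379
  Σ(broken) = 4941 kJ
Bonds formed (products):
  C–Br: 1 × 283 = 283
  C–C: 3 × 351 = 1053
  C–H: 9 × 403 = 3627
  Σ(formed) = 4963 kJ
ΔH = Σ(broken) − Σ(formed) = 4941 − 4963 = −22 kJ
For 2× the reaction as written: 2 × (−22) = −44 kJ

ΔH = −44 kJ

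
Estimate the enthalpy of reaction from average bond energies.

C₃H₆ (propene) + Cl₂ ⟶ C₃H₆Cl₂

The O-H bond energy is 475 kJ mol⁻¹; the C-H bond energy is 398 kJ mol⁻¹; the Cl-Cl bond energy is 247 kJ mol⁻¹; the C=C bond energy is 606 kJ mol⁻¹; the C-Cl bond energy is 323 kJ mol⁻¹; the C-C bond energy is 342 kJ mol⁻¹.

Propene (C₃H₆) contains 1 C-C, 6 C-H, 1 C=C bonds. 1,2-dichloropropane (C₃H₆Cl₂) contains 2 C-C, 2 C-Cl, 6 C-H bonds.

ΔH ≈ −135 kJ

Bonds broken (reactants):
  C-C: 1 × 342 = 342
  C-H: 6 × 398 = 2388
  C=C: 1 × 606 = 606
  Cl-Cl: 1 × 247 = 247
  Σ(broken) = 3583 kJ
Bonds formed (products):
  C-C: 2 × 342 = 684
  C-Cl: 2 × 323 = 646
  C-H: 6 × 398 = 2388
  Σ(formed) = 3718 kJ
ΔH = Σ(broken) − Σ(formed) = 3583 − 3718 = −135 kJ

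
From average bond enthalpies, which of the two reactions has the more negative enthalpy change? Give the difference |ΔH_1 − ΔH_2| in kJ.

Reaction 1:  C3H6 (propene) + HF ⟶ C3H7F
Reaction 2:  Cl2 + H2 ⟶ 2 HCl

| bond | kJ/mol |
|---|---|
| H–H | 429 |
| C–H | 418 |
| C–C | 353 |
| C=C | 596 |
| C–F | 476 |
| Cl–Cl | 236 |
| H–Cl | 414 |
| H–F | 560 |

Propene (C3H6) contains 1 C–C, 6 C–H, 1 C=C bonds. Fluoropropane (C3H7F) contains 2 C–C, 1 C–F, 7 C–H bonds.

Reaction 1:
  Bonds broken (reactants):
    C–C: 1 × 353 = 353
    C–H: 6 × 418 = 2508
    C=C: 1 × 596 = 596
    H–F: 1 × 560 = 560
    Σ(broken) = 4017 kJ
  Bonds formed (products):
    C–C: 2 × 353 = 706
    C–F: 1 × 476 = 476
    C–H: 7 × 418 = 2926
    Σ(formed) = 4108 kJ
  ΔH_1 = 4017 − 4108 = −91 kJ
Reaction 2:
  Bonds broken (reactants):
    Cl–Cl: 1 × 236 = 236
    H–H: 1 × 429 = 429
    Σ(broken) = 665 kJ
  Bonds formed (products):
    H–Cl: 2 × 414 = 828
    Σ(formed) = 828 kJ
  ΔH_2 = 665 − 828 = −163 kJ
ΔH_1 − ΔH_2 = +72 kJ, so reaction 2 has the more negative ΔH; |ΔH_1 − ΔH_2| = 72 kJ.

Reaction 2, by 72 kJ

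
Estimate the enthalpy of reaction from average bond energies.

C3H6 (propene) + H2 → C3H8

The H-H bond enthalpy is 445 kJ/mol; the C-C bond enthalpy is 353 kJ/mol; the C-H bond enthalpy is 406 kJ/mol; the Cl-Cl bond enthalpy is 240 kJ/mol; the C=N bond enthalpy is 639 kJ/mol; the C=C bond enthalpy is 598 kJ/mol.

Bonds broken (reactants):
  C-C: 1 × 353 = 353
  C-H: 6 × 406 = 2436
  C=C: 1 × 598 = 598
  H-H: 1 × 445 = 445
  Σ(broken) = 3832 kJ
Bonds formed (products):
  C-C: 2 × 353 = 706
  C-H: 8 × 406 = 3248
  Σ(formed) = 3954 kJ
ΔH = Σ(broken) − Σ(formed) = 3832 − 3954 = −122 kJ

ΔH ≈ −122 kJ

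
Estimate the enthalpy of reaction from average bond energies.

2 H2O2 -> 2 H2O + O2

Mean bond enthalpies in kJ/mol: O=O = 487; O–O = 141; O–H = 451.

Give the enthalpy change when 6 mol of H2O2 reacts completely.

ΔH = −615 kJ

Bonds broken (reactants):
  O–H: 4 × 451 = 1804
  O–O: 2 × 141 = 282
  Σ(broken) = 2086 kJ
Bonds formed (products):
  O–H: 4 × 451 = 1804
  O=O: 1 × 487 = 487
  Σ(formed) = 2291 kJ
ΔH = Σ(broken) − Σ(formed) = 2086 − 2291 = −205 kJ
For 3× the reaction as written: 3 × (−205) = −615 kJ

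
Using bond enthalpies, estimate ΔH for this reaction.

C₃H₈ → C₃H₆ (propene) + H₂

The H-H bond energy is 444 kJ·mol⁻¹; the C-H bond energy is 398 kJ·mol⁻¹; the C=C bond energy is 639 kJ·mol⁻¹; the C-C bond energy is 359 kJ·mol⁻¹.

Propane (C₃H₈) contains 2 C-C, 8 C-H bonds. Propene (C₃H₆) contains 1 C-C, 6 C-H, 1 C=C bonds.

Bonds broken (reactants):
  C-C: 2 × 359 = 718
  C-H: 8 × 398 = 3184
  Σ(broken) = 3902 kJ
Bonds formed (products):
  C-C: 1 × 359 = 359
  C-H: 6 × 398 = 2388
  C=C: 1 × 639 = 639
  H-H: 1 × 444 = 444
  Σ(formed) = 3830 kJ
ΔH = Σ(broken) − Σ(formed) = 3902 − 3830 = +72 kJ

ΔH ≈ +72 kJ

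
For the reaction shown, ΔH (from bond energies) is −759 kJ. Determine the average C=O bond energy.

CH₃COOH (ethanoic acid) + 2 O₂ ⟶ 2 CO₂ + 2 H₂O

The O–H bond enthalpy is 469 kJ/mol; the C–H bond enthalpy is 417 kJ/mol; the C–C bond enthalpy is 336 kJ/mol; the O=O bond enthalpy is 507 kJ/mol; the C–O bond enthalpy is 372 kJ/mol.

Let D be the C=O bond energy.
Σ(broken) = 1×336 + 3×417 + 1×372 + 1×D + 1×469 + 2×507 = 3442 + D
Σ(formed) = 4×D + 4×469 = 1876 + 4D
ΔH = Σ(broken) − Σ(formed) = (3442 + D) − (1876 + 4D) = +1566 − 3D
Setting this equal to −759 kJ gives 3D = 2325, so D = 775 kJ/mol.

D(C=O) ≈ 775 kJ/mol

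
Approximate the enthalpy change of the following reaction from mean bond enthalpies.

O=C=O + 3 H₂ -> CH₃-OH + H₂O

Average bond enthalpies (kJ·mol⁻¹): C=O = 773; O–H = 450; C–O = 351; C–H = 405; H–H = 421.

ΔH ≈ −107 kJ

Bonds broken (reactants):
  C=O: 2 × 773 = 1546
  H–H: 3 × 421 = 1263
  Σ(broken) = 2809 kJ
Bonds formed (products):
  C–H: 3 × 405 = 1215
  C–O: 1 × 351 = 351
  O–H: 3 × 450 = 1350
  Σ(formed) = 2916 kJ
ΔH = Σ(broken) − Σ(formed) = 2809 − 2916 = −107 kJ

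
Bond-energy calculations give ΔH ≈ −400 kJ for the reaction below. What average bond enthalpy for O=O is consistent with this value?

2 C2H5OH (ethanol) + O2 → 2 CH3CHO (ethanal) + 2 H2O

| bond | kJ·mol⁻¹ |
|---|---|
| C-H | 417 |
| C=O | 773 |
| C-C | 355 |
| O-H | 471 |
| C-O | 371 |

Let D be the O=O bond energy.
Σ(broken) = 2×355 + 10×417 + 2×371 + 2×471 + 1×D = 6564 + D
Σ(formed) = 2×355 + 8×417 + 2×773 + 4×471 = 7476
ΔH = Σ(broken) − Σ(formed) = (6564 + D) − (7476) = −912 + D
Setting this equal to −400 kJ gives D = 512 kJ/mol.

D(O=O) ≈ 512 kJ/mol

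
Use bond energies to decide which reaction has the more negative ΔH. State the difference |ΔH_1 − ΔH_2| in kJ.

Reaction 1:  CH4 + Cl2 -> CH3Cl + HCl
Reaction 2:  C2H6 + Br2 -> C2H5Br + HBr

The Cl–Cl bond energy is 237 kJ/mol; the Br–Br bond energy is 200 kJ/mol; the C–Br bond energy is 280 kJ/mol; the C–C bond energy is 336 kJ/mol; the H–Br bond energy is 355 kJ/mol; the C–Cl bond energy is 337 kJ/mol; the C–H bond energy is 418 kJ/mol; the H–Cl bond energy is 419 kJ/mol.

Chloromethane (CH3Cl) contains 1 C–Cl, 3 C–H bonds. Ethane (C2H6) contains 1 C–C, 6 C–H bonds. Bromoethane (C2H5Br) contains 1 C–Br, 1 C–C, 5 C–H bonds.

Reaction 1:
  Bonds broken (reactants):
    C–H: 4 × 418 = 1672
    Cl–Cl: 1 × 237 = 237
    Σ(broken) = 1909 kJ
  Bonds formed (products):
    C–Cl: 1 × 337 = 337
    C–H: 3 × 418 = 1254
    H–Cl: 1 × 419 = 419
    Σ(formed) = 2010 kJ
  ΔH_1 = 1909 − 2010 = −101 kJ
Reaction 2:
  Bonds broken (reactants):
    Br–Br: 1 × 200 = 200
    C–C: 1 × 336 = 336
    C–H: 6 × 418 = 2508
    Σ(broken) = 3044 kJ
  Bonds formed (products):
    C–Br: 1 × 280 = 280
    C–C: 1 × 336 = 336
    C–H: 5 × 418 = 2090
    H–Br: 1 × 355 = 355
    Σ(formed) = 3061 kJ
  ΔH_2 = 3044 − 3061 = −17 kJ
ΔH_1 − ΔH_2 = −84 kJ, so reaction 1 has the more negative ΔH; |ΔH_1 − ΔH_2| = 84 kJ.

Reaction 1, by 84 kJ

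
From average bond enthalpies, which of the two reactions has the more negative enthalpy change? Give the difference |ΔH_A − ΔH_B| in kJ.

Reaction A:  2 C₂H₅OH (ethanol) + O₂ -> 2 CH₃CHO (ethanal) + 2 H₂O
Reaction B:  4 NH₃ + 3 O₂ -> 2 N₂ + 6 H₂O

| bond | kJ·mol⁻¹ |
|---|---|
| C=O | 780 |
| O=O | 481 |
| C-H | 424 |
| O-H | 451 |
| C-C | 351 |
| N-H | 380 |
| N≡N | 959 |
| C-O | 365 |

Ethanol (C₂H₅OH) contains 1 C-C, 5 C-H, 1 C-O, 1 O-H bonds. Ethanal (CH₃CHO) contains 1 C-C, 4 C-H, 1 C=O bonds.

Reaction B, by 924 kJ

Reaction A:
  Bonds broken (reactants):
    C-C: 2 × 351 = 702
    C-H: 10 × 424 = 4240
    C-O: 2 × 365 = 730
    O-H: 2 × 451 = 902
    O=O: 1 × 481 = 481
    Σ(broken) = 7055 kJ
  Bonds formed (products):
    C-C: 2 × 351 = 702
    C-H: 8 × 424 = 3392
    C=O: 2 × 780 = 1560
    O-H: 4 × 451 = 1804
    Σ(formed) = 7458 kJ
  ΔH_A = 7055 − 7458 = −403 kJ
Reaction B:
  Bonds broken (reactants):
    N-H: 12 × 380 = 4560
    O=O: 3 × 481 = 1443
    Σ(broken) = 6003 kJ
  Bonds formed (products):
    N≡N: 2 × 959 = 1918
    O-H: 12 × 451 = 5412
    Σ(formed) = 7330 kJ
  ΔH_B = 6003 − 7330 = −1327 kJ
ΔH_A − ΔH_B = +924 kJ, so reaction B has the more negative ΔH; |ΔH_A − ΔH_B| = 924 kJ.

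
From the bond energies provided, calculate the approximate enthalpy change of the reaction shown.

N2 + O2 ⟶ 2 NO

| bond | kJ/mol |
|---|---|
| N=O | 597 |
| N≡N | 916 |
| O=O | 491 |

ΔH ≈ +213 kJ

Bonds broken (reactants):
  N≡N: 1 × 916 = 916
  O=O: 1 × 491 = 491
  Σ(broken) = 1407 kJ
Bonds formed (products):
  N=O: 2 × 597 = 1194
  Σ(formed) = 1194 kJ
ΔH = Σ(broken) − Σ(formed) = 1407 − 1194 = +213 kJ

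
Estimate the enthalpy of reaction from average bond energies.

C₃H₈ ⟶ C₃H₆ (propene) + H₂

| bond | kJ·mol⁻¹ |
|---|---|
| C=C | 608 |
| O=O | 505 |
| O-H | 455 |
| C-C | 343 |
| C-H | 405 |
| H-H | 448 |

ΔH ≈ +97 kJ

Bonds broken (reactants):
  C-C: 2 × 343 = 686
  C-H: 8 × 405 = 3240
  Σ(broken) = 3926 kJ
Bonds formed (products):
  C-C: 1 × 343 = 343
  C-H: 6 × 405 = 2430
  C=C: 1 × 608 = 608
  H-H: 1 × 448 = 448
  Σ(formed) = 3829 kJ
ΔH = Σ(broken) − Σ(formed) = 3926 − 3829 = +97 kJ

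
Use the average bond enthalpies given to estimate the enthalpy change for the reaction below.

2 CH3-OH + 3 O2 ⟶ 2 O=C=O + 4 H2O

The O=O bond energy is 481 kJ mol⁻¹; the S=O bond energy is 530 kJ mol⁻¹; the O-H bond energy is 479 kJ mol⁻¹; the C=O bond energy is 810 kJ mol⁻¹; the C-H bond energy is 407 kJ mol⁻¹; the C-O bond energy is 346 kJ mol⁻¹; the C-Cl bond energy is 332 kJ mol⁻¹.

Bonds broken (reactants):
  C-H: 6 × 407 = 2442
  C-O: 2 × 346 = 692
  O-H: 2 × 479 = 958
  O=O: 3 × 481 = 1443
  Σ(broken) = 5535 kJ
Bonds formed (products):
  C=O: 4 × 810 = 3240
  O-H: 8 × 479 = 3832
  Σ(formed) = 7072 kJ
ΔH = Σ(broken) − Σ(formed) = 5535 − 7072 = −1537 kJ

ΔH ≈ −1537 kJ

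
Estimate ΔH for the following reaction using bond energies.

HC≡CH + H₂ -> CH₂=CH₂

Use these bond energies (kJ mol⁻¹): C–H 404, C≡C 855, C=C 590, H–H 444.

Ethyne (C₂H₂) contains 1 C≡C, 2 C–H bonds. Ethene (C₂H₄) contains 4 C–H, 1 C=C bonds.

Bonds broken (reactants):
  C≡C: 1 × 855 = 855
  C–H: 2 × 404 = 808
  H–H: 1 × 444 = 444
  Σ(broken) = 2107 kJ
Bonds formed (products):
  C–H: 4 × 404 = 1616
  C=C: 1 × 590 = 590
  Σ(formed) = 2206 kJ
ΔH = Σ(broken) − Σ(formed) = 2107 − 2206 = −99 kJ

ΔH ≈ −99 kJ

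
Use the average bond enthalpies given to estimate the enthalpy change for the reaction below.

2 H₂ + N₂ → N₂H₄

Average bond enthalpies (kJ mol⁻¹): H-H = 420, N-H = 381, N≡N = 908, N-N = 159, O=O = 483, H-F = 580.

ΔH ≈ +65 kJ

Bonds broken (reactants):
  H-H: 2 × 420 = 840
  N≡N: 1 × 908 = 908
  Σ(broken) = 1748 kJ
Bonds formed (products):
  N-H: 4 × 381 = 1524
  N-N: 1 × 159 = 159
  Σ(formed) = 1683 kJ
ΔH = Σ(broken) − Σ(formed) = 1748 − 1683 = +65 kJ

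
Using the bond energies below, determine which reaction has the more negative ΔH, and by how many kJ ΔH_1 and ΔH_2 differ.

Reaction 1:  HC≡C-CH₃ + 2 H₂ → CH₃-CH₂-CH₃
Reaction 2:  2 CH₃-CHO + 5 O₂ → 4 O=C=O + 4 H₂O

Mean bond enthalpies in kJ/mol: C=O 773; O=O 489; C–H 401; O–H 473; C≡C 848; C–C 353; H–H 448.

Reaction 2, by 1850 kJ

Reaction 1:
  Bonds broken (reactants):
    C≡C: 1 × 848 = 848
    C–C: 1 × 353 = 353
    C–H: 4 × 401 = 1604
    H–H: 2 × 448 = 896
    Σ(broken) = 3701 kJ
  Bonds formed (products):
    C–C: 2 × 353 = 706
    C–H: 8 × 401 = 3208
    Σ(formed) = 3914 kJ
  ΔH_1 = 3701 − 3914 = −213 kJ
Reaction 2:
  Bonds broken (reactants):
    C–C: 2 × 353 = 706
    C–H: 8 × 401 = 3208
    C=O: 2 × 773 = 1546
    O=O: 5 × 489 = 2445
    Σ(broken) = 7905 kJ
  Bonds formed (products):
    C=O: 8 × 773 = 6184
    O–H: 8 × 473 = 3784
    Σ(formed) = 9968 kJ
  ΔH_2 = 7905 − 9968 = −2063 kJ
ΔH_1 − ΔH_2 = +1850 kJ, so reaction 2 has the more negative ΔH; |ΔH_1 − ΔH_2| = 1850 kJ.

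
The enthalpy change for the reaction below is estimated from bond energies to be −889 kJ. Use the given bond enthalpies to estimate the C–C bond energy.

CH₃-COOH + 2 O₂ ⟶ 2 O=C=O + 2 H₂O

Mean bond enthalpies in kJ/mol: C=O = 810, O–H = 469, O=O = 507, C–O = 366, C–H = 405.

D(C–C) ≈ 353 kJ/mol

Let D be the C–C bond energy.
Σ(broken) = 1×D + 3×405 + 1×366 + 1×810 + 1×469 + 2×507 = 3874 + D
Σ(formed) = 4×810 + 4×469 = 5116
ΔH = Σ(broken) − Σ(formed) = (3874 + D) − (5116) = −1242 + D
Setting this equal to −889 kJ gives D = 353 kJ/mol.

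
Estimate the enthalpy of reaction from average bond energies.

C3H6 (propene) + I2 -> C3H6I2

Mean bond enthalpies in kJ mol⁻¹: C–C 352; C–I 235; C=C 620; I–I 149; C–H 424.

ΔH ≈ −53 kJ

Bonds broken (reactants):
  C–C: 1 × 352 = 352
  C–H: 6 × 424 = 2544
  C=C: 1 × 620 = 620
  I–I: 1 × 149 = 149
  Σ(broken) = 3665 kJ
Bonds formed (products):
  C–C: 2 × 352 = 704
  C–H: 6 × 424 = 2544
  C–I: 2 × 235 = 470
  Σ(formed) = 3718 kJ
ΔH = Σ(broken) − Σ(formed) = 3665 − 3718 = −53 kJ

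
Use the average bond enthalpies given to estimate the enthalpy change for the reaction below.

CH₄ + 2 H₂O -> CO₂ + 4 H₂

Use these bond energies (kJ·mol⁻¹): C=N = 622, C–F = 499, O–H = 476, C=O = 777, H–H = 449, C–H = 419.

ΔH ≈ +230 kJ

Bonds broken (reactants):
  C–H: 4 × 419 = 1676
  O–H: 4 × 476 = 1904
  Σ(broken) = 3580 kJ
Bonds formed (products):
  C=O: 2 × 777 = 1554
  H–H: 4 × 449 = 1796
  Σ(formed) = 3350 kJ
ΔH = Σ(broken) − Σ(formed) = 3580 − 3350 = +230 kJ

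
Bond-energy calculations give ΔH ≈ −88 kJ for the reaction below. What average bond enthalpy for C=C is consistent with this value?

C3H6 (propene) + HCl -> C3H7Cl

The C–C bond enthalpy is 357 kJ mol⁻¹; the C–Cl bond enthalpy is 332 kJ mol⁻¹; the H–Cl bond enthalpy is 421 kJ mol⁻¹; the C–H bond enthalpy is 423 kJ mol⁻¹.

D(C=C) ≈ 603 kJ/mol

Let D be the C=C bond energy.
Σ(broken) = 1×357 + 6×423 + 1×D + 1×421 = 3316 + D
Σ(formed) = 2×357 + 1×332 + 7×423 = 4007
ΔH = Σ(broken) − Σ(formed) = (3316 + D) − (4007) = −691 + D
Setting this equal to −88 kJ gives D = 603 kJ/mol.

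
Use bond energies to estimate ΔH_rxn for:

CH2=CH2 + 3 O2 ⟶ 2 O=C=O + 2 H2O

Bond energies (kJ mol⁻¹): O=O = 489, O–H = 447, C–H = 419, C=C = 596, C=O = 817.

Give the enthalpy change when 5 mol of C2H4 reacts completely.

Bonds broken (reactants):
  C–H: 4 × 419 = 1676
  C=C: 1 × 596 = 596
  O=O: 3 × 489 = 1467
  Σ(broken) = 3739 kJ
Bonds formed (products):
  C=O: 4 × 817 = 3268
  O–H: 4 × 447 = 1788
  Σ(formed) = 5056 kJ
ΔH = Σ(broken) − Σ(formed) = 3739 − 5056 = −1317 kJ
For 5× the reaction as written: 5 × (−1317) = −6585 kJ

ΔH = −6585 kJ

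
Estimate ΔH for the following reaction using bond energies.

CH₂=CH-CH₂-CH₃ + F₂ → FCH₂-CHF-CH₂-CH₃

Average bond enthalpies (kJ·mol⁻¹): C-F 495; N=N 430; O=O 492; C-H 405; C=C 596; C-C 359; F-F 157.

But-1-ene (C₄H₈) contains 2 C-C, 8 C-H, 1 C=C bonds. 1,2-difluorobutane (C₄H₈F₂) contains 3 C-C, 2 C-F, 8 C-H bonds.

Bonds broken (reactants):
  C-C: 2 × 359 = 718
  C-H: 8 × 405 = 3240
  C=C: 1 × 596 = 596
  F-F: 1 × 157 = 157
  Σ(broken) = 4711 kJ
Bonds formed (products):
  C-C: 3 × 359 = 1077
  C-F: 2 × 495 = 990
  C-H: 8 × 405 = 3240
  Σ(formed) = 5307 kJ
ΔH = Σ(broken) − Σ(formed) = 4711 − 5307 = −596 kJ

ΔH ≈ −596 kJ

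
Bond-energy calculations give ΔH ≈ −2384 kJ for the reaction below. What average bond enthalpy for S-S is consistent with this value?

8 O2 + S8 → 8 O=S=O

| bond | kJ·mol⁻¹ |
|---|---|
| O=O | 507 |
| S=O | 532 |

D(S-S) ≈ 259 kJ/mol

Let D be the S-S bond energy.
Σ(broken) = 8×507 + 8×D = 4056 + 8D
Σ(formed) = 16×532 = 8512
ΔH = Σ(broken) − Σ(formed) = (4056 + 8D) − (8512) = −4456 + 8D
Setting this equal to −2384 kJ gives 8D = 2072, so D = 259 kJ/mol.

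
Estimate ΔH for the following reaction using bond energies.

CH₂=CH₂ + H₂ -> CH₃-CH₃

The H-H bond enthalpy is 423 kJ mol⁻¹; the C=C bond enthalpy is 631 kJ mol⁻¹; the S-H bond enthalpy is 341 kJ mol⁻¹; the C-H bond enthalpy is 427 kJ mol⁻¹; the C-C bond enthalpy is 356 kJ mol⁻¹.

Bonds broken (reactants):
  C-H: 4 × 427 = 1708
  C=C: 1 × 631 = 631
  H-H: 1 × 423 = 423
  Σ(broken) = 2762 kJ
Bonds formed (products):
  C-C: 1 × 356 = 356
  C-H: 6 × 427 = 2562
  Σ(formed) = 2918 kJ
ΔH = Σ(broken) − Σ(formed) = 2762 − 2918 = −156 kJ

ΔH ≈ −156 kJ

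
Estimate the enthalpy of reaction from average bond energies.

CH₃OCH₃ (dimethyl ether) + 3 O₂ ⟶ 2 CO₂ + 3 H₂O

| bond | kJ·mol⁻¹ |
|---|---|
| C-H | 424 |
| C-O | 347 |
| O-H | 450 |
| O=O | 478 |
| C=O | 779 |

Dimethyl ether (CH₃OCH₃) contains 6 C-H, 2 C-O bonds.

Bonds broken (reactants):
  C-H: 6 × 424 = 2544
  C-O: 2 × 347 = 694
  O=O: 3 × 478 = 1434
  Σ(broken) = 4672 kJ
Bonds formed (products):
  C=O: 4 × 779 = 3116
  O-H: 6 × 450 = 2700
  Σ(formed) = 5816 kJ
ΔH = Σ(broken) − Σ(formed) = 4672 − 5816 = −1144 kJ

ΔH ≈ −1144 kJ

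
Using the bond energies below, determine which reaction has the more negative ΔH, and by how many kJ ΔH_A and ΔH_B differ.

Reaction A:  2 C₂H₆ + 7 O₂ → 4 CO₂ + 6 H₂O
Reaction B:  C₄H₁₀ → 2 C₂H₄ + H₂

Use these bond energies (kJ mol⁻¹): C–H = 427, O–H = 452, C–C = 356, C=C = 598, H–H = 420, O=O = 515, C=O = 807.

Reaction A:
  Bonds broken (reactants):
    C–C: 2 × 356 = 712
    C–H: 12 × 427 = 5124
    O=O: 7 × 515 = 3605
    Σ(broken) = 9441 kJ
  Bonds formed (products):
    C=O: 8 × 807 = 6456
    O–H: 12 × 452 = 5424
    Σ(formed) = 11880 kJ
  ΔH_A = 9441 − 11880 = −2439 kJ
Reaction B:
  Bonds broken (reactants):
    C–C: 3 × 356 = 1068
    C–H: 10 × 427 = 4270
    Σ(broken) = 5338 kJ
  Bonds formed (products):
    C–H: 8 × 427 = 3416
    C=C: 2 × 598 = 1196
    H–H: 1 × 420 = 420
    Σ(formed) = 5032 kJ
  ΔH_B = 5338 − 5032 = +306 kJ
ΔH_A − ΔH_B = −2745 kJ, so reaction A has the more negative ΔH; |ΔH_A − ΔH_B| = 2745 kJ.

Reaction A, by 2745 kJ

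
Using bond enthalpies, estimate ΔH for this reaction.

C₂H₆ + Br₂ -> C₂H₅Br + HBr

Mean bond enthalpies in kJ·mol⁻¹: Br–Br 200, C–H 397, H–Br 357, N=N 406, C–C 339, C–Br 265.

ΔH ≈ −25 kJ

Bonds broken (reactants):
  Br–Br: 1 × 200 = 200
  C–C: 1 × 339 = 339
  C–H: 6 × 397 = 2382
  Σ(broken) = 2921 kJ
Bonds formed (products):
  C–Br: 1 × 265 = 265
  C–C: 1 × 339 = 339
  C–H: 5 × 397 = 1985
  H–Br: 1 × 357 = 357
  Σ(formed) = 2946 kJ
ΔH = Σ(broken) − Σ(formed) = 2921 − 2946 = −25 kJ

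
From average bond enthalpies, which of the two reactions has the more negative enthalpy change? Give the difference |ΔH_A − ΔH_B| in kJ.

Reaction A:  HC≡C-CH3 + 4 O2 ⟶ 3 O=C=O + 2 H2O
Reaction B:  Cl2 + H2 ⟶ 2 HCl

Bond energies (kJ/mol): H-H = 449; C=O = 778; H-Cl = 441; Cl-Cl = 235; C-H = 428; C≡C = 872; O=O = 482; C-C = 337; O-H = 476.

Reaction A:
  Bonds broken (reactants):
    C≡C: 1 × 872 = 872
    C-C: 1 × 337 = 337
    C-H: 4 × 428 = 1712
    O=O: 4 × 482 = 1928
    Σ(broken) = 4849 kJ
  Bonds formed (products):
    C=O: 6 × 778 = 4668
    O-H: 4 × 476 = 1904
    Σ(formed) = 6572 kJ
  ΔH_A = 4849 − 6572 = −1723 kJ
Reaction B:
  Bonds broken (reactants):
    Cl-Cl: 1 × 235 = 235
    H-H: 1 × 449 = 449
    Σ(broken) = 684 kJ
  Bonds formed (products):
    H-Cl: 2 × 441 = 882
    Σ(formed) = 882 kJ
  ΔH_B = 684 − 882 = −198 kJ
ΔH_A − ΔH_B = −1525 kJ, so reaction A has the more negative ΔH; |ΔH_A − ΔH_B| = 1525 kJ.

Reaction A, by 1525 kJ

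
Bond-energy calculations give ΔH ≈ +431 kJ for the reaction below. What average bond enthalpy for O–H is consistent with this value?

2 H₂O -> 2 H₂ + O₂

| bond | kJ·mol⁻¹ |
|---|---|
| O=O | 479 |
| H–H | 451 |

D(O–H) ≈ 453 kJ/mol

Let D be the O–H bond energy.
Σ(broken) = 4×D = 4D
Σ(formed) = 2×451 + 1×479 = 1381
ΔH = Σ(broken) − Σ(formed) = (4D) − (1381) = −1381 + 4D
Setting this equal to +431 kJ gives 4D = 1812, so D = 453 kJ/mol.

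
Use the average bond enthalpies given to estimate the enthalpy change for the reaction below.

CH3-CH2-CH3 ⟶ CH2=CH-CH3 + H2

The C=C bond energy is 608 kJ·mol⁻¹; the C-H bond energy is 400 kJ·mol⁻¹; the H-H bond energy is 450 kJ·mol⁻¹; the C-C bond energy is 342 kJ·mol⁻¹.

ΔH ≈ +84 kJ

Bonds broken (reactants):
  C-C: 2 × 342 = 684
  C-H: 8 × 400 = 3200
  Σ(broken) = 3884 kJ
Bonds formed (products):
  C-C: 1 × 342 = 342
  C-H: 6 × 400 = 2400
  C=C: 1 × 608 = 608
  H-H: 1 × 450 = 450
  Σ(formed) = 3800 kJ
ΔH = Σ(broken) − Σ(formed) = 3884 − 3800 = +84 kJ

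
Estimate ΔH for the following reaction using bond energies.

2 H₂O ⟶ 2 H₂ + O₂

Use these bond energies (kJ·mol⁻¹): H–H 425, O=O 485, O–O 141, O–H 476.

Bonds broken (reactants):
  O–H: 4 × 476 = 1904
  Σ(broken) = 1904 kJ
Bonds formed (products):
  H–H: 2 × 425 = 850
  O=O: 1 × 485 = 485
  Σ(formed) = 1335 kJ
ΔH = Σ(broken) − Σ(formed) = 1904 − 1335 = +569 kJ

ΔH ≈ +569 kJ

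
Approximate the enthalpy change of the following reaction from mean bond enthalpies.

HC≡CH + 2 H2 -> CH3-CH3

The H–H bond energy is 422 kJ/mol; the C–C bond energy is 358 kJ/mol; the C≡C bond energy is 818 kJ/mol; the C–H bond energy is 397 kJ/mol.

ΔH ≈ −284 kJ

Bonds broken (reactants):
  C≡C: 1 × 818 = 818
  C–H: 2 × 397 = 794
  H–H: 2 × 422 = 844
  Σ(broken) = 2456 kJ
Bonds formed (products):
  C–C: 1 × 358 = 358
  C–H: 6 × 397 = 2382
  Σ(formed) = 2740 kJ
ΔH = Σ(broken) − Σ(formed) = 2456 − 2740 = −284 kJ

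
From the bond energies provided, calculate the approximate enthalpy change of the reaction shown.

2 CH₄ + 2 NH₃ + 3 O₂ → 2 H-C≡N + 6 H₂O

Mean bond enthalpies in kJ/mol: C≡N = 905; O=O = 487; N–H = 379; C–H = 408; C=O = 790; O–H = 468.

Bonds broken (reactants):
  C–H: 8 × 408 = 3264
  N–H: 6 × 379 = 2274
  O=O: 3 × 487 = 1461
  Σ(broken) = 6999 kJ
Bonds formed (products):
  C≡N: 2 × 905 = 1810
  C–H: 2 × 408 = 816
  O–H: 12 × 468 = 5616
  Σ(formed) = 8242 kJ
ΔH = Σ(broken) − Σ(formed) = 6999 − 8242 = −1243 kJ

ΔH ≈ −1243 kJ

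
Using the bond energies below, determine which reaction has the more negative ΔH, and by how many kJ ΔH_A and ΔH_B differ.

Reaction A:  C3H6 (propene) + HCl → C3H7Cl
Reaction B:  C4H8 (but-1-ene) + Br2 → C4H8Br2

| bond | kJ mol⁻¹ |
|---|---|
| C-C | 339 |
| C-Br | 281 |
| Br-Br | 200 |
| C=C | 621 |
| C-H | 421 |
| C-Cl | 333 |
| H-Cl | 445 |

Reaction B, by 53 kJ

Reaction A:
  Bonds broken (reactants):
    C-C: 1 × 339 = 339
    C-H: 6 × 421 = 2526
    C=C: 1 × 621 = 621
    H-Cl: 1 × 445 = 445
    Σ(broken) = 3931 kJ
  Bonds formed (products):
    C-C: 2 × 339 = 678
    C-Cl: 1 × 333 = 333
    C-H: 7 × 421 = 2947
    Σ(formed) = 3958 kJ
  ΔH_A = 3931 − 3958 = −27 kJ
Reaction B:
  Bonds broken (reactants):
    Br-Br: 1 × 200 = 200
    C-C: 2 × 339 = 678
    C-H: 8 × 421 = 3368
    C=C: 1 × 621 = 621
    Σ(broken) = 4867 kJ
  Bonds formed (products):
    C-Br: 2 × 281 = 562
    C-C: 3 × 339 = 1017
    C-H: 8 × 421 = 3368
    Σ(formed) = 4947 kJ
  ΔH_B = 4867 − 4947 = −80 kJ
ΔH_A − ΔH_B = +53 kJ, so reaction B has the more negative ΔH; |ΔH_A − ΔH_B| = 53 kJ.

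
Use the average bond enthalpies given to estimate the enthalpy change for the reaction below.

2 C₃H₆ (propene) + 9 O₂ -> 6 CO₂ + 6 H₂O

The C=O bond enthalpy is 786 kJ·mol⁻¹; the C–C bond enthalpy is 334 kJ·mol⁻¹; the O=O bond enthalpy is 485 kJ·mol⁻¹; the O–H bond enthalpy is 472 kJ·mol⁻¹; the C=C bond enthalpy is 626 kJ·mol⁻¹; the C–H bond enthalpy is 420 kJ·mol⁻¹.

ΔH ≈ −3771 kJ

Bonds broken (reactants):
  C–C: 2 × 334 = 668
  C–H: 12 × 420 = 5040
  C=C: 2 × 626 = 1252
  O=O: 9 × 485 = 4365
  Σ(broken) = 11325 kJ
Bonds formed (products):
  C=O: 12 × 786 = 9432
  O–H: 12 × 472 = 5664
  Σ(formed) = 15096 kJ
ΔH = Σ(broken) − Σ(formed) = 11325 − 15096 = −3771 kJ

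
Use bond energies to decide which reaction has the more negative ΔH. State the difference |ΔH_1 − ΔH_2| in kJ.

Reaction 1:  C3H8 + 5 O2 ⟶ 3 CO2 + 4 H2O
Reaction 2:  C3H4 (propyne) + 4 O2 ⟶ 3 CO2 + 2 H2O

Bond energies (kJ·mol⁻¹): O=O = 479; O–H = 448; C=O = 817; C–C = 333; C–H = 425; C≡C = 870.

Reaction 1, by 150 kJ

Reaction 1:
  Bonds broken (reactants):
    C–C: 2 × 333 = 666
    C–H: 8 × 425 = 3400
    O=O: 5 × 479 = 2395
    Σ(broken) = 6461 kJ
  Bonds formed (products):
    C=O: 6 × 817 = 4902
    O–H: 8 × 448 = 3584
    Σ(formed) = 8486 kJ
  ΔH_1 = 6461 − 8486 = −2025 kJ
Reaction 2:
  Bonds broken (reactants):
    C≡C: 1 × 870 = 870
    C–C: 1 × 333 = 333
    C–H: 4 × 425 = 1700
    O=O: 4 × 479 = 1916
    Σ(broken) = 4819 kJ
  Bonds formed (products):
    C=O: 6 × 817 = 4902
    O–H: 4 × 448 = 1792
    Σ(formed) = 6694 kJ
  ΔH_2 = 4819 − 6694 = −1875 kJ
ΔH_1 − ΔH_2 = −150 kJ, so reaction 1 has the more negative ΔH; |ΔH_1 − ΔH_2| = 150 kJ.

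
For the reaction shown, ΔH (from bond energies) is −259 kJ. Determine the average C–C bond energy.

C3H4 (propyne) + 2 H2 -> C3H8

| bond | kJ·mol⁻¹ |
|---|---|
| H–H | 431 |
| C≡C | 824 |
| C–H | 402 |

Let D be the C–C bond energy.
Σ(broken) = 1×824 + 1×D + 4×402 + 2×431 = 3294 + D
Σ(formed) = 2×D + 8×402 = 3216 + 2D
ΔH = Σ(broken) − Σ(formed) = (3294 + D) − (3216 + 2D) = +78 − D
Setting this equal to −259 kJ gives D = 337 kJ/mol.

D(C–C) ≈ 337 kJ/mol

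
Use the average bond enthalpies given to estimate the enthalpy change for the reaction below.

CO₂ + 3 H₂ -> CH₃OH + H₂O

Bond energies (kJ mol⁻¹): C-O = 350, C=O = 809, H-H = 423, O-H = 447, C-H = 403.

ΔH ≈ −13 kJ

Bonds broken (reactants):
  C=O: 2 × 809 = 1618
  H-H: 3 × 423 = 1269
  Σ(broken) = 2887 kJ
Bonds formed (products):
  C-H: 3 × 403 = 1209
  C-O: 1 × 350 = 350
  O-H: 3 × 447 = 1341
  Σ(formed) = 2900 kJ
ΔH = Σ(broken) − Σ(formed) = 2887 − 2900 = −13 kJ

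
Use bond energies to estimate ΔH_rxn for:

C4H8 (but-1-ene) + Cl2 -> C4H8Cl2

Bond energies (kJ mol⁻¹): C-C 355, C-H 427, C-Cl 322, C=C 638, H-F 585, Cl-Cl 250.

ΔH ≈ −111 kJ

Bonds broken (reactants):
  C-C: 2 × 355 = 710
  C-H: 8 × 427 = 3416
  C=C: 1 × 638 = 638
  Cl-Cl: 1 × 250 = 250
  Σ(broken) = 5014 kJ
Bonds formed (products):
  C-C: 3 × 355 = 1065
  C-Cl: 2 × 322 = 644
  C-H: 8 × 427 = 3416
  Σ(formed) = 5125 kJ
ΔH = Σ(broken) − Σ(formed) = 5014 − 5125 = −111 kJ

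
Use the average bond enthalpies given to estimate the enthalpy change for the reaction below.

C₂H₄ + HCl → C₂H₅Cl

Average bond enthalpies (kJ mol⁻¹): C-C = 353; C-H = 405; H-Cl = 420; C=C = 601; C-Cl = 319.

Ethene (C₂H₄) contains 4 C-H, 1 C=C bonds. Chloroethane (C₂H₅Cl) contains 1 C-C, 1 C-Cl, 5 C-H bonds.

Bonds broken (reactants):
  C-H: 4 × 405 = 1620
  C=C: 1 × 601 = 601
  H-Cl: 1 × 420 = 420
  Σ(broken) = 2641 kJ
Bonds formed (products):
  C-C: 1 × 353 = 353
  C-Cl: 1 × 319 = 319
  C-H: 5 × 405 = 2025
  Σ(formed) = 2697 kJ
ΔH = Σ(broken) − Σ(formed) = 2641 − 2697 = −56 kJ

ΔH ≈ −56 kJ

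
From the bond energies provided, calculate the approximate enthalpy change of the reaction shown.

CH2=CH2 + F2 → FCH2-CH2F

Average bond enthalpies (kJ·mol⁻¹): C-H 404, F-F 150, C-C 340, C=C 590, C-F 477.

ΔH ≈ −554 kJ

Bonds broken (reactants):
  C-H: 4 × 404 = 1616
  C=C: 1 × 590 = 590
  F-F: 1 × 150 = 150
  Σ(broken) = 2356 kJ
Bonds formed (products):
  C-C: 1 × 340 = 340
  C-F: 2 × 477 = 954
  C-H: 4 × 404 = 1616
  Σ(formed) = 2910 kJ
ΔH = Σ(broken) − Σ(formed) = 2356 − 2910 = −554 kJ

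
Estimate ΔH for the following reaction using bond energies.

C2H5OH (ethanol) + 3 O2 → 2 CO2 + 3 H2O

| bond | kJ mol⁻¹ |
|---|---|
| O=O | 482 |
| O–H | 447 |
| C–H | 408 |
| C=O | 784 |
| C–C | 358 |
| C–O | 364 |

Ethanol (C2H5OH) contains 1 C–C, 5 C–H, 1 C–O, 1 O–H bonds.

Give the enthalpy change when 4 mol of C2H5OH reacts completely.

Bonds broken (reactants):
  C–C: 1 × 358 = 358
  C–H: 5 × 408 = 2040
  C–O: 1 × 364 = 364
  O–H: 1 × 447 = 447
  O=O: 3 × 482 = 1446
  Σ(broken) = 4655 kJ
Bonds formed (products):
  C=O: 4 × 784 = 3136
  O–H: 6 × 447 = 2682
  Σ(formed) = 5818 kJ
ΔH = Σ(broken) − Σ(formed) = 4655 − 5818 = −1163 kJ
For 4× the reaction as written: 4 × (−1163) = −4652 kJ

ΔH = −4652 kJ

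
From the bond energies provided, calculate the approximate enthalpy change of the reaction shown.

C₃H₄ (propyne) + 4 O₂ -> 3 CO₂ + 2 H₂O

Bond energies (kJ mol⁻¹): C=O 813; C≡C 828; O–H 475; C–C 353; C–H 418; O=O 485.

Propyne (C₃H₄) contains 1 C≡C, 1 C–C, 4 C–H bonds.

Bonds broken (reactants):
  C≡C: 1 × 828 = 828
  C–C: 1 × 353 = 353
  C–H: 4 × 418 = 1672
  O=O: 4 × 485 = 1940
  Σ(broken) = 4793 kJ
Bonds formed (products):
  C=O: 6 × 813 = 4878
  O–H: 4 × 475 = 1900
  Σ(formed) = 6778 kJ
ΔH = Σ(broken) − Σ(formed) = 4793 − 6778 = −1985 kJ

ΔH ≈ −1985 kJ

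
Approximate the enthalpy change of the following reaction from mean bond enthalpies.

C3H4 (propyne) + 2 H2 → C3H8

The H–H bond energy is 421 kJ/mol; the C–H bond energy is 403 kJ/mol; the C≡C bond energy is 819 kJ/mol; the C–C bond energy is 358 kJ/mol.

Bonds broken (reactants):
  C≡C: 1 × 819 = 819
  C–C: 1 × 358 = 358
  C–H: 4 × 403 = 1612
  H–H: 2 × 421 = 842
  Σ(broken) = 3631 kJ
Bonds formed (products):
  C–C: 2 × 358 = 716
  C–H: 8 × 403 = 3224
  Σ(formed) = 3940 kJ
ΔH = Σ(broken) − Σ(formed) = 3631 − 3940 = −309 kJ

ΔH ≈ −309 kJ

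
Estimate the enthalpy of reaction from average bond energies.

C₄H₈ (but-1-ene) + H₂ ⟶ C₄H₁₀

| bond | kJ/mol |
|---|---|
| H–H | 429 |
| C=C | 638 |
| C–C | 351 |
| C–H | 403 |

Bonds broken (reactants):
  C–C: 2 × 351 = 702
  C–H: 8 × 403 = 3224
  C=C: 1 × 638 = 638
  H–H: 1 × 429 = 429
  Σ(broken) = 4993 kJ
Bonds formed (products):
  C–C: 3 × 351 = 1053
  C–H: 10 × 403 = 4030
  Σ(formed) = 5083 kJ
ΔH = Σ(broken) − Σ(formed) = 4993 − 5083 = −90 kJ

ΔH ≈ −90 kJ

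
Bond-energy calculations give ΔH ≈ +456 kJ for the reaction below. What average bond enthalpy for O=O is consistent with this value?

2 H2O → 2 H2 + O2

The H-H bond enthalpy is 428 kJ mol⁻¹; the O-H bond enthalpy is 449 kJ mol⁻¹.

Let D be the O=O bond energy.
Σ(broken) = 4×449 = 1796
Σ(formed) = 2×428 + 1×D = 856 + D
ΔH = Σ(broken) − Σ(formed) = (1796) − (856 + D) = +940 − D
Setting this equal to +456 kJ gives D = 484 kJ/mol.

D(O=O) ≈ 484 kJ/mol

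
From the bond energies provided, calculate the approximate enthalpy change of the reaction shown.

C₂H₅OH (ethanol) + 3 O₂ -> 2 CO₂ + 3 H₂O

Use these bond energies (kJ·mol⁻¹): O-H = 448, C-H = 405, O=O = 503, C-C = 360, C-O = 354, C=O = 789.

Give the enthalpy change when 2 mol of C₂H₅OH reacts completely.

ΔH = −2296 kJ

Bonds broken (reactants):
  C-C: 1 × 360 = 360
  C-H: 5 × 405 = 2025
  C-O: 1 × 354 = 354
  O-H: 1 × 448 = 448
  O=O: 3 × 503 = 1509
  Σ(broken) = 4696 kJ
Bonds formed (products):
  C=O: 4 × 789 = 3156
  O-H: 6 × 448 = 2688
  Σ(formed) = 5844 kJ
ΔH = Σ(broken) − Σ(formed) = 4696 − 5844 = −1148 kJ
For 2× the reaction as written: 2 × (−1148) = −2296 kJ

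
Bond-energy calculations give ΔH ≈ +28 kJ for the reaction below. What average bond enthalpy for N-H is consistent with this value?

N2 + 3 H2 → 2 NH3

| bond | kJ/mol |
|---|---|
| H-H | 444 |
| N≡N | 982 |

D(N-H) ≈ 381 kJ/mol

Let D be the N-H bond energy.
Σ(broken) = 3×444 + 1×982 = 2314
Σ(formed) = 6×D = 6D
ΔH = Σ(broken) − Σ(formed) = (2314) − (6D) = +2314 − 6D
Setting this equal to +28 kJ gives 6D = 2286, so D = 381 kJ/mol.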